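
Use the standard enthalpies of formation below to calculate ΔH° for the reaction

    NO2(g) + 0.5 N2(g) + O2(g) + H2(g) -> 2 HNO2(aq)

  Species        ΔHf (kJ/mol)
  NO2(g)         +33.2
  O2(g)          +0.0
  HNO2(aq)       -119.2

ΔH° = -271.6 kJ/mol

Products: 2·(-119.2) = -238.4
Reactants: 1·(+33.2) + 1/2·(+0.0) + 1·(+0.0) + 1·(+0.0) = +33.2
ΔH° = (-238.4) − (+33.2) = -271.6 kJ/mol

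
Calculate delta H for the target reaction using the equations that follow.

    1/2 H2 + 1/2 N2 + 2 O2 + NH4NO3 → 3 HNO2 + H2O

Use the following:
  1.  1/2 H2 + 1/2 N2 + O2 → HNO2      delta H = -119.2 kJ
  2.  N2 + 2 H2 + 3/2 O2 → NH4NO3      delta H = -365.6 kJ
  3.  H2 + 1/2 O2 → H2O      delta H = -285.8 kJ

eq. 1 × 3 (×3 to match 3 HNO2 in the target): (3)·(-119.2) = -357.6 kJ
eq. 2 reversed (NH4NO3 must end up as a reactant): +365.6 kJ
eq. 3 as written (H2O already on the product side): -285.8 kJ
Since enthalpy is a state function, delta H = (-357.6) + (+365.6) + (-285.8) = -277.8 kJ

delta H = -277.8 kJ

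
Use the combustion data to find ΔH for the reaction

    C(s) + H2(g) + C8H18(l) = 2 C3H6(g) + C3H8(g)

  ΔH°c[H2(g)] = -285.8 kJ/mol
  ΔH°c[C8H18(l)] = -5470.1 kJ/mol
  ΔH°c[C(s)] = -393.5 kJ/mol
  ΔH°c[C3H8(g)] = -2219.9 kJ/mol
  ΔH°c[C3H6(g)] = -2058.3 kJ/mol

ΔH = 187.1 kJ/mol

With combustion enthalpies, reactants minus products:
= [1·(-393.5) + 1·(-285.8) + 1·(-5470.1)] − [2·(-2058.3) + 1·(-2219.9)]
= 187.1 kJ/mol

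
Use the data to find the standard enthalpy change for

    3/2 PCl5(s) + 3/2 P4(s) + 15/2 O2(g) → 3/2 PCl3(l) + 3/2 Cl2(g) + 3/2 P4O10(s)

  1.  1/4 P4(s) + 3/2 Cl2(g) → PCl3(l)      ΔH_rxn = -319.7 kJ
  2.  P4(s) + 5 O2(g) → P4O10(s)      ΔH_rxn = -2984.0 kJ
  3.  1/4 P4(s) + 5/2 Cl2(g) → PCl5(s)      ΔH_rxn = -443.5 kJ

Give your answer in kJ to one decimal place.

ΔH_rxn = -4290.3 kJ

eq. 1 × 3/2 (×3/2 to match 3/2 PCl3(l) in the target): (3/2)·(-319.7) = -479.55 kJ
eq. 2 × 3/2 (scale by 3/2 for the 3/2 P4O10(s)): (3/2)·(-2984.0) = -4476.0 kJ
eq. 3 reversed and × 3/2 (PCl5(s) must end up as a reactant; ×3/2 to match 3/2 PCl5(s) in the target): (-3/2)·(-443.5) = +665.25 kJ
By Hess's law, ΔH_rxn = (3/2)·(-319.7) + (3/2)·(-2984.0) + (-3/2)·(-443.5) = -4290.3 kJ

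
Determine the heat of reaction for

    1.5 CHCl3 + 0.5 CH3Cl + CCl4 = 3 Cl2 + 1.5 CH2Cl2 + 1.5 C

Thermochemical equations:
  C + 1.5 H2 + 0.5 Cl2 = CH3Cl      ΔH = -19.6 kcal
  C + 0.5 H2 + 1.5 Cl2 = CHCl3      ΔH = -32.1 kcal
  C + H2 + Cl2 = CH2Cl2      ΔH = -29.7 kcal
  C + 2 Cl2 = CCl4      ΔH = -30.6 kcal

equation 1 reversed and × 1/2: (-1/2)·(-19.6) = +9.8 kcal
equation 2 reversed and × 3/2: (-3/2)·(-32.1) = +48.15 kcal
equation 3 × 3/2: (3/2)·(-29.7) = -44.55 kcal
equation 4 reversed: +30.6 kcal
Combining the equations, ΔH = (-1/2)·(-19.6) + (-3/2)·(-32.1) + (3/2)·(-29.7) + (-1)·(-30.6) = 44.0 kcal

ΔH = 44.0 kcal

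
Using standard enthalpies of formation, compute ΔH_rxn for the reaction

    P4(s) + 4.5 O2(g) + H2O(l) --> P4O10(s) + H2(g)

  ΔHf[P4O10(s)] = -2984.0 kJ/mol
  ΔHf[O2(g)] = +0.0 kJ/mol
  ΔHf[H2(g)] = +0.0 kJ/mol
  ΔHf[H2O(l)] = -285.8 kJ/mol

ΔH_rxn = -2698.2 kJ/mol

Products: 1·(-2984.0) + 1·(+0.0) = -2984.0
Reactants: 1·(+0.0) + 9/2·(+0.0) + 1·(-285.8) = -285.8
ΔH_rxn = (-2984.0) − (-285.8) = -2698.2 kJ/mol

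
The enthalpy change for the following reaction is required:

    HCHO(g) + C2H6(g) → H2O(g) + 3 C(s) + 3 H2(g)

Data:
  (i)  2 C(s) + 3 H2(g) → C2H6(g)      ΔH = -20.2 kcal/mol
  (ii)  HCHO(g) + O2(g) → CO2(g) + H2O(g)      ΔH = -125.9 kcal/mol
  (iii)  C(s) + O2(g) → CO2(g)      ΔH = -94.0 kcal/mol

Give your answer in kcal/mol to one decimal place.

(i) reversed: +20.2 kcal/mol
(ii) as written: -125.9 kcal/mol
(iii) reversed: +94.0 kcal/mol
By Hess's law, ΔH = (-1)·(-20.2) + (1)·(-125.9) + (-1)·(-94.0) = -11.7 kcal/mol

ΔH = -11.7 kcal/mol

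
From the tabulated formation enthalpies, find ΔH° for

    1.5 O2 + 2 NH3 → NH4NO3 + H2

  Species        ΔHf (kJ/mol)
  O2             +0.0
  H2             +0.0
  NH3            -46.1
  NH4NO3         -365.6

ΔH° = -273.4 kJ/mol

ΔH°rxn = Σ nΔHf°(products) − Σ nΔHf°(reactants).
Products: 1·(-365.6) + 1·(+0.0) = -365.6
Reactants: 3/2·(+0.0) + 2·(-46.1) = -92.2
ΔH° = (-365.6) − (-92.2) = -273.4 kJ/mol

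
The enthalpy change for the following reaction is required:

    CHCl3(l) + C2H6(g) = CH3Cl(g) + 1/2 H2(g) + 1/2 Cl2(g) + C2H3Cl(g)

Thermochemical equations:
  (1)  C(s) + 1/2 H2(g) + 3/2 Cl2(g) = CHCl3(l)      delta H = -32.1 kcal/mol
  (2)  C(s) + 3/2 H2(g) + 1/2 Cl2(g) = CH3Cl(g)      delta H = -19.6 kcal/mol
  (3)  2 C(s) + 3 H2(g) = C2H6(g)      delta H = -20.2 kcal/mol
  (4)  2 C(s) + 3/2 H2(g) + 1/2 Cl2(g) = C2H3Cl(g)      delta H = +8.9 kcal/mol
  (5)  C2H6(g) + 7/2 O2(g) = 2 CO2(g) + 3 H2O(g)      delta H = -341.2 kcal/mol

delta H = 41.6 kcal/mol

(1) reversed (reverse to put CHCl3(l) on the reactant side): +32.1 kcal/mol
(2) as written (CH3Cl(g) already on the product side): -19.6 kcal/mol
(3) reversed: +20.2 kcal/mol
(4) as written (C2H3Cl(g) already on the product side): +8.9 kcal/mol
(5): not needed (O2(g) appears nowhere else).
By Hess's law, delta H = (-1)·(-32.1) + (1)·(-19.6) + (-1)·(-20.2) + (1)·(+8.9) = 41.6 kcal/mol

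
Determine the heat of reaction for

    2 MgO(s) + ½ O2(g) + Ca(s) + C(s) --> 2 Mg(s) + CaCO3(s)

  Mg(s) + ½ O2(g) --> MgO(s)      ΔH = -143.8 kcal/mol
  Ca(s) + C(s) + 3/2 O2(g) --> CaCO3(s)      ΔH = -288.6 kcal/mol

ΔH = -1.0 kcal/mol

equation 1 reversed and × 2: (-2)·(-143.8) = +287.6 kcal/mol
equation 2 as written: -288.6 kcal/mol
ΔH = (-2)·(-143.8) + (1)·(-288.6) = -1.0 kcal/mol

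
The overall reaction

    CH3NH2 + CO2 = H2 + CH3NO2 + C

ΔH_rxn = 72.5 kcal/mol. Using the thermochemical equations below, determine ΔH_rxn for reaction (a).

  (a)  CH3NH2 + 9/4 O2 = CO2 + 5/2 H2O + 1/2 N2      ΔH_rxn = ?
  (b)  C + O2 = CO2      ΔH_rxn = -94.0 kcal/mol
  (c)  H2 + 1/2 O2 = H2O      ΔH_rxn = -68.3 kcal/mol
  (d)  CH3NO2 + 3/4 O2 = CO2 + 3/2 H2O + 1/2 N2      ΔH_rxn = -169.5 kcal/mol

(a) as written (CH3NH2 already on the reactant side): contributes x
(b) reversed (reverse to put C on the product side): +94.0 kcal/mol
(c) reversed (reverse to put H2 on the product side): +68.3 kcal/mol
(d) reversed (CH3NO2 must end up as a product): +169.5 kcal/mol
+72.5 = (+94.0) + (+68.3) + (+169.5) + x
x = (+72.5 − (+331.8)) / (1) = -259.3 kcal/mol

ΔH_rxn = -259.3 kcal/mol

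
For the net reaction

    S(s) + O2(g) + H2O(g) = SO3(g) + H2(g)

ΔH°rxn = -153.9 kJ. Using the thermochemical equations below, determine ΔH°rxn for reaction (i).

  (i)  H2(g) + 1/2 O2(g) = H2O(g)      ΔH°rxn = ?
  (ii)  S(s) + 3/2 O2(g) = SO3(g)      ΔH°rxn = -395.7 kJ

(i) reversed (H2O(g) must end up as a reactant): contributes −x
(ii) as written (SO3(g) already on the product side): -395.7 kJ
-153.9 = (-395.7) − x
x = (-153.9 − (-395.7)) / (-1) = -241.8 kJ

ΔH°rxn = -241.8 kJ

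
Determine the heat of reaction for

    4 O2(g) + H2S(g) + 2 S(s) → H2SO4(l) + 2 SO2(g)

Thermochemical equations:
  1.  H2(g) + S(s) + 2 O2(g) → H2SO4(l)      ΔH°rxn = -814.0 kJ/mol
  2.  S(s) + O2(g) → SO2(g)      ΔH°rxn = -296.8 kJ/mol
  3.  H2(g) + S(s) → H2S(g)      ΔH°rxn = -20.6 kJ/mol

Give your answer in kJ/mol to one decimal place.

eq. 1 as written: -814.0 kJ/mol
eq. 2 × 2: (2)·(-296.8) = -593.6 kJ/mol
eq. 3 reversed: +20.6 kJ/mol
ΔH°rxn = (1)·(-814.0) + (2)·(-296.8) + (-1)·(-20.6) = -1387.0 kJ/mol

ΔH°rxn = -1387.0 kJ/mol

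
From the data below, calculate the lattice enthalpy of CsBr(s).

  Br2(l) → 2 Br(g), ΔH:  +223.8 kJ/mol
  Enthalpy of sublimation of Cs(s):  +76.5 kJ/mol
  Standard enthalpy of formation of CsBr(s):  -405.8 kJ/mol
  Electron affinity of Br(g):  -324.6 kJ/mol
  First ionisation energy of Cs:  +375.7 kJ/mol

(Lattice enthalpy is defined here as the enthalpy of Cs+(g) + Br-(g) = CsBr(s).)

U = -645.3 kJ/mol

ΔHf° = 1·ΔHsub + 1·(ΣIE) + 1/2·D(Br2) + 1·EA + U
-405.8 = 1·(+76.5) + 1·(+375.7) + 1/2·(+223.8) + 1·(-324.6) + U
U = -405.8 − (+239.5) = -645.3 kJ/mol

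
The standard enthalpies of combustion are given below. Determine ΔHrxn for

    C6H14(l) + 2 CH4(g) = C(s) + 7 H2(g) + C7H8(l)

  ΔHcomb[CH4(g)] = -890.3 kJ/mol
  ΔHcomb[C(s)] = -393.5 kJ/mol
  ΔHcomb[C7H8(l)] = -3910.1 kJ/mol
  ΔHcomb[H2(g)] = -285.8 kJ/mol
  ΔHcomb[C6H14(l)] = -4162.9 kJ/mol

With combustion enthalpies, reactants minus products:
= [1·(-4162.9) + 2·(-890.3)] − [1·(-393.5) + 7·(-285.8) + 1·(-3910.1)]
= 360.7 kJ/mol

ΔHrxn = 360.7 kJ/mol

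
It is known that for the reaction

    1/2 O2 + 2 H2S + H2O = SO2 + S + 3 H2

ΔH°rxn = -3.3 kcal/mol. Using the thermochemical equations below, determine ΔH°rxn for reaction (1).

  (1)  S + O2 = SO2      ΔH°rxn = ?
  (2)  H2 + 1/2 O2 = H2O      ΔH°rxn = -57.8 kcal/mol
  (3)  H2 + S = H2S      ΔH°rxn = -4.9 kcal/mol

ΔH°rxn = -70.9 kcal/mol

(1) as written: contributes x
(2) reversed: +57.8 kcal/mol
(3) reversed and × 2: (-2)·(-4.9) = +9.8 kcal/mol
-3.3 = (+57.8) + (+9.8) + x
x = (-3.3 − (+67.6)) / (1) = -70.9 kcal/mol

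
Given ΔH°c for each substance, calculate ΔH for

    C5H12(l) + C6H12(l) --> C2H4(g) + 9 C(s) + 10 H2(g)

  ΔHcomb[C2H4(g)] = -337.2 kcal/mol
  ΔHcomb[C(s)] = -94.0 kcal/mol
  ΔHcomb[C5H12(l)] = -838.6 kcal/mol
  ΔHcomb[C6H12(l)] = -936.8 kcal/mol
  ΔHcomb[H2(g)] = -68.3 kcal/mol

With combustion enthalpies, reactants minus products:
= [1·(-838.6) + 1·(-936.8)] − [1·(-337.2) + 9·(-94.0) + 10·(-68.3)]
= 90.8 kcal/mol

ΔH = 90.8 kcal/mol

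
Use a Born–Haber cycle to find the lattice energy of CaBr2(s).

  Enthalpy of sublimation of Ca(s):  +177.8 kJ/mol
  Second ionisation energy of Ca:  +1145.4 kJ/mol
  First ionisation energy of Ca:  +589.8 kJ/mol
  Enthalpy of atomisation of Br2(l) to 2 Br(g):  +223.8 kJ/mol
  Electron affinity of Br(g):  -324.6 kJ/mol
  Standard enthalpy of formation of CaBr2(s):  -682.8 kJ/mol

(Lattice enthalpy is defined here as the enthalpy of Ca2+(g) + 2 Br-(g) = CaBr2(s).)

U = -2170.4 kJ/mol

ΔHf° = 1·ΔHsub + 1·(ΣIE) + 1·D(Br2) + 2·EA + U
-682.8 = 1·(+177.8) + 1·(+1735.2) + 1·(+223.8) + 2·(-324.6) + U
U = -682.8 − (+1487.6) = -2170.4 kJ/mol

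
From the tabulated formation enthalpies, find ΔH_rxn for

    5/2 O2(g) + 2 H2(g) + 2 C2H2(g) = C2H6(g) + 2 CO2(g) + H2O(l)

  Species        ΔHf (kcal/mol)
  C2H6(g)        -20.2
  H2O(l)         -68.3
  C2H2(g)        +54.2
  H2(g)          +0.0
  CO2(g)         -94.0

ΔH°rxn = Σ nΔHf°(products) − Σ nΔHf°(reactants).
Products: 1·(-20.2) + 2·(-94.0) + 1·(-68.3) = -276.5
Reactants: 5/2·(+0.0) + 2·(+0.0) + 2·(+54.2) = +108.4
ΔH_rxn = (-276.5) − (+108.4) = -384.9 kcal/mol

ΔH_rxn = -384.9 kcal/mol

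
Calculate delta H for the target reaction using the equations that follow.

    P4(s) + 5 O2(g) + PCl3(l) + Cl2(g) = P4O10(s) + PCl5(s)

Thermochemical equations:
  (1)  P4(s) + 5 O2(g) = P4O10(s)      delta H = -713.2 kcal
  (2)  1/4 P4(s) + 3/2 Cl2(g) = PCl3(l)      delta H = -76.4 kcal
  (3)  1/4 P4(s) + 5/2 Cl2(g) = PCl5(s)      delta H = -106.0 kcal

(1) as written (P4O10(s) already on the product side): -713.2 kcal
(2) reversed (reverse to put PCl3(l) on the reactant side): +76.4 kcal
(3) as written (PCl5(s) already on the product side): -106.0 kcal
Summing the manipulated equations, delta H = (-713.2) + (+76.4) + (-106.0) = -742.8 kcal

delta H = -742.8 kcal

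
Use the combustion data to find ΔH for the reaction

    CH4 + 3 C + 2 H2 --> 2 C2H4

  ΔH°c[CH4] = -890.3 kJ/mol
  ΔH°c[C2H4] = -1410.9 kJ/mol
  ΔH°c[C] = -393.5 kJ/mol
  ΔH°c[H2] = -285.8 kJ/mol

ΔH = 179.4 kJ/mol

With combustion enthalpies, reactants minus products:
= [1·(-890.3) + 3·(-393.5) + 2·(-285.8)] − [2·(-1410.9)]
= 179.4 kJ/mol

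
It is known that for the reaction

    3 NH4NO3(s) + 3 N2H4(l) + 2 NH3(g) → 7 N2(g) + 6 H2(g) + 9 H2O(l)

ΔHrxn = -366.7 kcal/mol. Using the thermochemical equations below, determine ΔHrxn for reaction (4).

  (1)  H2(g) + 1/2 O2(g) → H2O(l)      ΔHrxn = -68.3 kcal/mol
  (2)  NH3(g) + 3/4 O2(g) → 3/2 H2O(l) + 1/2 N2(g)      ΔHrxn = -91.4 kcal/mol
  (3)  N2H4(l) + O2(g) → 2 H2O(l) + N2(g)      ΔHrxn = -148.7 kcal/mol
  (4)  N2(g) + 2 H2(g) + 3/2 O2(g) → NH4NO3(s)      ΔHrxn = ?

(1): not needed.
(2) × 2 (×2 to match 2 NH3(g) in the target): (2)·(-91.4) = -182.8 kcal/mol
(3) × 3 (×3 to match 3 N2H4(l) in the target): (3)·(-148.7) = -446.1 kcal/mol
(4) reversed and × 3 (NH4NO3(s) must end up as a reactant; scale by 3 for the 3 NH4NO3(s)): contributes −3·x
-366.7 = (-182.8) + (-446.1) − 3·x
x = (-366.7 − (-628.9)) / (-3) = -87.4 kcal/mol

ΔHrxn = -87.4 kcal/mol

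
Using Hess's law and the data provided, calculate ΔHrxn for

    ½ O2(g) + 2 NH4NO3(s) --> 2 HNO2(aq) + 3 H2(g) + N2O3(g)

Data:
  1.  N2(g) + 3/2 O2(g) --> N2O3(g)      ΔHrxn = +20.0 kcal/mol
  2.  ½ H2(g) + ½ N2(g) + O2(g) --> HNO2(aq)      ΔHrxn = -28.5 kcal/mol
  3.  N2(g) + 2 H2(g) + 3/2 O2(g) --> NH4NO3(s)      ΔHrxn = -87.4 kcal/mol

eq. 1 as written (N2O3(g) already on the product side): +20.0 kcal/mol
eq. 2 × 2 (×2 to match 2 HNO2(aq) in the target): (2)·(-28.5) = -57.0 kcal/mol
eq. 3 reversed and × 2 (reverse to put NH4NO3(s) on the reactant side; ×2 to match 2 NH4NO3(s) in the target): (-2)·(-87.4) = +174.8 kcal/mol
ΔHrxn = (+20.0) + (-57.0) + (+174.8) = 137.8 kcal/mol

ΔHrxn = 137.8 kcal/mol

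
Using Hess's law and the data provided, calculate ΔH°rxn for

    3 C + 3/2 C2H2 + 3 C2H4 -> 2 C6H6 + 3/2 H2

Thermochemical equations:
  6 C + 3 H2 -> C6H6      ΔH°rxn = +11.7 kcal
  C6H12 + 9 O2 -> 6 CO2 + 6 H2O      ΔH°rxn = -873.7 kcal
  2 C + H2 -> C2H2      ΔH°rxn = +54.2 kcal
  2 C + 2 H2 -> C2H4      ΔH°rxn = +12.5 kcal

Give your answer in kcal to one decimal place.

equation 1 × 2 (scale by 2 for the 2 C6H6): (2)·(+11.7) = +23.4 kcal
equation 2: not needed (C6H12 appears nowhere else).
equation 3 reversed and × 3/2 (reverse to put C2H2 on the reactant side; scale by 3/2 for the 3/2 C2H2): (-3/2)·(+54.2) = -81.3 kcal
equation 4 reversed and × 3 (reverse to put C2H4 on the reactant side; scale by 3 for the 3 C2H4): (-3)·(+12.5) = -37.5 kcal
By Hess's law, ΔH°rxn = (+23.4) + (-81.3) + (-37.5) = -95.4 kcal

ΔH°rxn = -95.4 kcal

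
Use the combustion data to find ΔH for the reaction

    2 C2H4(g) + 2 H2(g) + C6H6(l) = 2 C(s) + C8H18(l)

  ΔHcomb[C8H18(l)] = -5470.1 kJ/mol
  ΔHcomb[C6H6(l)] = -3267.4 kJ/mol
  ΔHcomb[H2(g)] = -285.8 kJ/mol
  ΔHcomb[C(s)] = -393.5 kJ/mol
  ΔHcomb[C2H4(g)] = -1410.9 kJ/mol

ΔH = -403.7 kJ/mol

With combustion enthalpies, reactants minus products:
= [2·(-1410.9) + 2·(-285.8) + 1·(-3267.4)] − [2·(-393.5) + 1·(-5470.1)]
= -403.7 kJ/mol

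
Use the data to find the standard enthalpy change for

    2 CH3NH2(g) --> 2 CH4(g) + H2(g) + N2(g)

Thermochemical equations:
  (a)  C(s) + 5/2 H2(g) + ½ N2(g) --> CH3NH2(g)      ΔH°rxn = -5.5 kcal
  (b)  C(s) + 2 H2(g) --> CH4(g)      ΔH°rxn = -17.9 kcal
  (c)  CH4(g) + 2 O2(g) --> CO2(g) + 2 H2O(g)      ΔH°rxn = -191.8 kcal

(a) reversed and × 2 (CH3NH2(g) must end up as a reactant; ×2 to match 2 CH3NH2(g) in the target): (-2)·(-5.5) = +11.0 kcal
(b) × 2: (2)·(-17.9) = -35.8 kcal
(c): not needed (H2O(g) appears nowhere else).
By Hess's law, ΔH°rxn = (-2)·(-5.5) + (2)·(-17.9) = -24.8 kcal

ΔH°rxn = -24.8 kcal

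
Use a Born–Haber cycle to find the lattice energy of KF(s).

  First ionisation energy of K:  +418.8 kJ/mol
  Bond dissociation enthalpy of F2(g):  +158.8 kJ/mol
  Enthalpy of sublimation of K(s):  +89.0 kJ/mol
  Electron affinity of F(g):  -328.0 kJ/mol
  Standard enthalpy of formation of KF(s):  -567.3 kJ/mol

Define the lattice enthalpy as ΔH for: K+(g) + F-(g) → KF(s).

U = -826.5 kJ/mol

ΔHf° = 1·ΔHsub + 1·(ΣIE) + 1/2·D(F2) + 1·EA + U
-567.3 = 1·(+89.0) + 1·(+418.8) + 1/2·(+158.8) + 1·(-328.0) + U
U = -567.3 − (+259.2) = -826.5 kJ/mol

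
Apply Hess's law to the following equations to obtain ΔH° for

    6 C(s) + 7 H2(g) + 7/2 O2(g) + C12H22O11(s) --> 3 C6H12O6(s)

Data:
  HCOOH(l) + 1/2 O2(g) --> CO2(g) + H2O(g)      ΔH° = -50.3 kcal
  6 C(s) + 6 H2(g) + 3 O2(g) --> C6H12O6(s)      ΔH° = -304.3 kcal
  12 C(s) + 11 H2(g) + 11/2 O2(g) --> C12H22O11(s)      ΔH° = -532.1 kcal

equation 1: not needed.
equation 2 × 3: (3)·(-304.3) = -912.9 kcal
equation 3 reversed: +532.1 kcal
By Hess's law, ΔH° = (-912.9) + (+532.1) = -380.8 kcal

ΔH° = -380.8 kcal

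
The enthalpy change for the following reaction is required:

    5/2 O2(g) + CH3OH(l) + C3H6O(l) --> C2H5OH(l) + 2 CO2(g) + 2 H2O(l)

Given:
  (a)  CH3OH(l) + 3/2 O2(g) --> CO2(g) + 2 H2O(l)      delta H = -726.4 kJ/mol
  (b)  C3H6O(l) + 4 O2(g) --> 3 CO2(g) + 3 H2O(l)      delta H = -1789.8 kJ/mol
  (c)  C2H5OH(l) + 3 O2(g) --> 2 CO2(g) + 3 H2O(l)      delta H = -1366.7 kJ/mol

(a) as written: -726.4 kJ/mol
(b) as written: -1789.8 kJ/mol
(c) reversed: +1366.7 kJ/mol
delta H = (-726.4) + (-1789.8) + (+1366.7) = -1149.5 kJ/mol

delta H = -1149.5 kJ/mol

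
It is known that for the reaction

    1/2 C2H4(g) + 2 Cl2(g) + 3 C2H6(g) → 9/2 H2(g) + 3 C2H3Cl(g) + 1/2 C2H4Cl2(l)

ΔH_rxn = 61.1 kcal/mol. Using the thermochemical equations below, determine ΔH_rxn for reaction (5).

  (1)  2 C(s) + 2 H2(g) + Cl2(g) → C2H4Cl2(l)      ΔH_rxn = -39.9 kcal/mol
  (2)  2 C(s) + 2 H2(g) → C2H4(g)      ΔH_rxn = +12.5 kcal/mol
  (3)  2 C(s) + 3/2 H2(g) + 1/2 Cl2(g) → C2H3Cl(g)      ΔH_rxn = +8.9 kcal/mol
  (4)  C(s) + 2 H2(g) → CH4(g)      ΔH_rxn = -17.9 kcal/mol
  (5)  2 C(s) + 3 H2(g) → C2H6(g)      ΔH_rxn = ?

ΔH_rxn = -20.2 kcal/mol

(1) × 1/2: (1/2)·(-39.9) = -19.95 kcal/mol
(2) reversed and × 1/2: (-1/2)·(+12.5) = -6.25 kcal/mol
(3) × 3: (3)·(+8.9) = +26.7 kcal/mol
(4): not needed.
(5) reversed and × 3: contributes −3·x
+61.1 = (-19.95) + (-6.25) + (+26.7) − 3·x
x = (+61.1 − (+0.5)) / (-3) = -20.2 kcal/mol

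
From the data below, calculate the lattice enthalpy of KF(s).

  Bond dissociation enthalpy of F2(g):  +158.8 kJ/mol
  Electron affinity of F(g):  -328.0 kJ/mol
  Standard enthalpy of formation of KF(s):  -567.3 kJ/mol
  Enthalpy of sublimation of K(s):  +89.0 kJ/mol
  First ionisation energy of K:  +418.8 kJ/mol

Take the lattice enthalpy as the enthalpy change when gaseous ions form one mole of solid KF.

U = -826.5 kJ/mol

ΔHf° = 1·ΔHsub + 1·(ΣIE) + 1/2·D(F2) + 1·EA + U
-567.3 = 1·(+89.0) + 1·(+418.8) + 1/2·(+158.8) + 1·(-328.0) + U
U = -567.3 − (+259.2) = -826.5 kJ/mol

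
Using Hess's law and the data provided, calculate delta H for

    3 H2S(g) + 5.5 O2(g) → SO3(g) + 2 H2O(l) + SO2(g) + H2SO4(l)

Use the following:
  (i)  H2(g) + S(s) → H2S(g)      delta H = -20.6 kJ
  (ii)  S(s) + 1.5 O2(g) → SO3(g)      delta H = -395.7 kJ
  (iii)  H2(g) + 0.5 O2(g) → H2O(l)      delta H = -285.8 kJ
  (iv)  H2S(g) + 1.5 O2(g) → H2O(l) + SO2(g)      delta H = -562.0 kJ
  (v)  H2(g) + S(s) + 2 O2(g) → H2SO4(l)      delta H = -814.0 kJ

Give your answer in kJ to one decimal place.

delta H = -2016.3 kJ

(i) reversed and × 2: (-2)·(-20.6) = +41.2 kJ
(ii) as written: -395.7 kJ
(iii) as written: -285.8 kJ
(iv) as written: -562.0 kJ
(v) as written: -814.0 kJ
delta H = (+41.2) + (-395.7) + (-285.8) + (-562.0) + (-814.0) = -2016.3 kJ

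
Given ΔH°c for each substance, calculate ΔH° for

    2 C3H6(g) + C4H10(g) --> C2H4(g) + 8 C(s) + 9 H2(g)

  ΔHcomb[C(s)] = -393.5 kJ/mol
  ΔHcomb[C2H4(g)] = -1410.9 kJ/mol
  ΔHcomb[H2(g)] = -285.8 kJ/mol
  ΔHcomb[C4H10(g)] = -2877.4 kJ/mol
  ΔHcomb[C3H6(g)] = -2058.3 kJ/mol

Using ΔH = Σ nΔHc°(reactants) − Σ nΔHc°(products):
= [2·(-2058.3) + 1·(-2877.4)] − [1·(-1410.9) + 8·(-393.5) + 9·(-285.8)]
= 137.1 kJ/mol

ΔH° = 137.1 kJ/mol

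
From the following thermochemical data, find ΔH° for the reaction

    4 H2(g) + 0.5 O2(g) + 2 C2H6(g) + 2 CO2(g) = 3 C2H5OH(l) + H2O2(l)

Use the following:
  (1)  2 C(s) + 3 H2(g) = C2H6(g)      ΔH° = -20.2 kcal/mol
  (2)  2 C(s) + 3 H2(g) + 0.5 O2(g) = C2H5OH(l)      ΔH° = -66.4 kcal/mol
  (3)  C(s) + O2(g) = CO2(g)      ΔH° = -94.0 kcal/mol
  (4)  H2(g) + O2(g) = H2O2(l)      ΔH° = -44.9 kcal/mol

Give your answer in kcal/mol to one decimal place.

ΔH° = -15.7 kcal/mol

(1) reversed and × 2 (reverse to put C2H6(g) on the reactant side; ×2 to match 2 C2H6(g) in the target): (-2)·(-20.2) = +40.4 kcal/mol
(2) × 3 (scale by 3 for the 3 C2H5OH(l)): (3)·(-66.4) = -199.2 kcal/mol
(3) reversed and × 2 (CO2(g) must end up as a reactant; ×2 to match 2 CO2(g) in the target): (-2)·(-94.0) = +188.0 kcal/mol
(4) as written (H2O2(l) already on the product side): -44.9 kcal/mol
ΔH° = (+40.4) + (-199.2) + (+188.0) + (-44.9) = -15.7 kcal/mol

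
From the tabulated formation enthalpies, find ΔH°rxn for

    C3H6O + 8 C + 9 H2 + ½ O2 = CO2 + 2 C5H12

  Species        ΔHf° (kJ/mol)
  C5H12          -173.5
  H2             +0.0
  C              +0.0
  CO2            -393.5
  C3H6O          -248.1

Products: 1·(-393.5) + 2·(-173.5) = -740.5
Reactants: 1·(-248.1) + 8·(+0.0) + 9·(+0.0) + 1/2·(+0.0) = -248.1
ΔH°rxn = (-740.5) − (-248.1) = -492.4 kJ/mol

ΔH°rxn = -492.4 kJ/mol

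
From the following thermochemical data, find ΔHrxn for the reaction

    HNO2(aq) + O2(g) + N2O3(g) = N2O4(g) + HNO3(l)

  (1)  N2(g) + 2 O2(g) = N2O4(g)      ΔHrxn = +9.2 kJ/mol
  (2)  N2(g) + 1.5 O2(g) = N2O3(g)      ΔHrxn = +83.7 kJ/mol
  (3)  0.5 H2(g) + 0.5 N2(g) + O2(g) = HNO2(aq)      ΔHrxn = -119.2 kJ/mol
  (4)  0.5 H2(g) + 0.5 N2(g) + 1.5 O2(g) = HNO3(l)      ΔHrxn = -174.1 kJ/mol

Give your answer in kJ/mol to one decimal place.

(1) as written: +9.2 kJ/mol
(2) reversed: -83.7 kJ/mol
(3) reversed: +119.2 kJ/mol
(4) as written: -174.1 kJ/mol
Combining the equations, ΔHrxn = (1)·(+9.2) + (-1)·(+83.7) + (-1)·(-119.2) + (1)·(-174.1) = -129.4 kJ/mol

ΔHrxn = -129.4 kJ/mol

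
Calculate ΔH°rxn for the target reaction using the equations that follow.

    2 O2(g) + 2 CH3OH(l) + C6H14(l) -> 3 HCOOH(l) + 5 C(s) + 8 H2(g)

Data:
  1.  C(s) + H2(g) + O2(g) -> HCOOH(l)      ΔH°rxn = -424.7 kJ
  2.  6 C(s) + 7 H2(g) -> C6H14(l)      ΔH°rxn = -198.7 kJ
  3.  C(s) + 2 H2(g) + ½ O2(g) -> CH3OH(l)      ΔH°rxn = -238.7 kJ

ΔH°rxn = -598.0 kJ

eq. 1 × 3 (scale by 3 for the 3 HCOOH(l)): (3)·(-424.7) = -1274.1 kJ
eq. 2 reversed (reverse to put C6H14(l) on the reactant side): +198.7 kJ
eq. 3 reversed and × 2 (CH3OH(l) must end up as a reactant; scale by 2 for the 2 CH3OH(l)): (-2)·(-238.7) = +477.4 kJ
By Hess's law, ΔH°rxn = (-1274.1) + (+198.7) + (+477.4) = -598.0 kJ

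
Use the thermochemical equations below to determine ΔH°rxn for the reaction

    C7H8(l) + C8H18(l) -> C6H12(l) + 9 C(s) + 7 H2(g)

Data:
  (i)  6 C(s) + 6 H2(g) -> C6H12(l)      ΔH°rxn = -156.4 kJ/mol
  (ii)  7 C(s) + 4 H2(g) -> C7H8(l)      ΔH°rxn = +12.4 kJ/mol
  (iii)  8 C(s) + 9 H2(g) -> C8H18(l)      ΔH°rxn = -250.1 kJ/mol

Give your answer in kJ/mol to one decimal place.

ΔH°rxn = 81.3 kJ/mol

(i) as written (C6H12(l) already on the product side): -156.4 kJ/mol
(ii) reversed (C7H8(l) must end up as a reactant): -12.4 kJ/mol
(iii) reversed (reverse to put C8H18(l) on the reactant side): +250.1 kJ/mol
Combining the equations, ΔH°rxn = (1)·(-156.4) + (-1)·(+12.4) + (-1)·(-250.1) = 81.3 kJ/mol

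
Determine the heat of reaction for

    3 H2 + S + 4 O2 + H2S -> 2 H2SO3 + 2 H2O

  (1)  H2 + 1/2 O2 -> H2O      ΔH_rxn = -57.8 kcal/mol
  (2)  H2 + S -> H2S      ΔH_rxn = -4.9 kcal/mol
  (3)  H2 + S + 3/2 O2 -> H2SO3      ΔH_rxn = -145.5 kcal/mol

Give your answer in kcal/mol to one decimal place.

ΔH_rxn = -401.7 kcal/mol

(1) × 2 (scale by 2 for the 2 H2O): (2)·(-57.8) = -115.6 kcal/mol
(2) reversed (reverse to put H2S on the reactant side): +4.9 kcal/mol
(3) × 2 (×2 to match 2 H2SO3 in the target): (2)·(-145.5) = -291.0 kcal/mol
Summing the manipulated equations, ΔH_rxn = (2)·(-57.8) + (-1)·(-4.9) + (2)·(-145.5) = -401.7 kcal/mol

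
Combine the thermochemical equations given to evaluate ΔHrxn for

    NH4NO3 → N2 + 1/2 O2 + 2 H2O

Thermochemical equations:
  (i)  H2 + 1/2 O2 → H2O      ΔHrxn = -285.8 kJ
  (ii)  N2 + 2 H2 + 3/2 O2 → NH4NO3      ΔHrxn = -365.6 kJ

ΔHrxn = -206.0 kJ

(i) × 2: (2)·(-285.8) = -571.6 kJ
(ii) reversed: +365.6 kJ
By Hess's law, ΔHrxn = (2)·(-285.8) + (-1)·(-365.6) = -206.0 kJ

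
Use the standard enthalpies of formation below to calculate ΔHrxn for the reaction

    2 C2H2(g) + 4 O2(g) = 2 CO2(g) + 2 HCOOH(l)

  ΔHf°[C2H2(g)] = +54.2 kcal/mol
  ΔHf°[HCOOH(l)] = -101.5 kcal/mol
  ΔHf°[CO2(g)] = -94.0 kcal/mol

ΔHrxn = -499.4 kcal/mol

Products: 2·(-94.0) + 2·(-101.5) = -391.0
Reactants: 2·(+54.2) + 4·(+0.0) = +108.4
ΔHrxn = (-391.0) − (+108.4) = -499.4 kcal/mol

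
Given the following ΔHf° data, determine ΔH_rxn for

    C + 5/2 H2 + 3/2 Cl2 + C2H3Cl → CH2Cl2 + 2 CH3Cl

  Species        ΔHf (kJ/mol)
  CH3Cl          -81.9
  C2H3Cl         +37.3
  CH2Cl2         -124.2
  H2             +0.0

ΔH_rxn = -325.3 kJ/mol

Products: 1·(-124.2) + 2·(-81.9) = -288.0
Reactants: 1·(+0.0) + 5/2·(+0.0) + 3/2·(+0.0) + 1·(+37.3) = +37.3
ΔH_rxn = (-288.0) − (+37.3) = -325.3 kJ/mol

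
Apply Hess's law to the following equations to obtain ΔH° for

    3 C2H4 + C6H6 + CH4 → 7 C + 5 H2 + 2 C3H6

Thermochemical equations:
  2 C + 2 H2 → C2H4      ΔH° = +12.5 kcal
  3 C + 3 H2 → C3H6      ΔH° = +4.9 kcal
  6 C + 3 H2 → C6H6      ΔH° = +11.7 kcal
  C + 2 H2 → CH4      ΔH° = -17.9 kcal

ΔH° = -21.5 kcal

equation 1 reversed and × 3: (-3)·(+12.5) = -37.5 kcal
equation 2 × 2: (2)·(+4.9) = +9.8 kcal
equation 3 reversed: -11.7 kcal
equation 4 reversed: +17.9 kcal
ΔH° = (-37.5) + (+9.8) + (-11.7) + (+17.9) = -21.5 kcal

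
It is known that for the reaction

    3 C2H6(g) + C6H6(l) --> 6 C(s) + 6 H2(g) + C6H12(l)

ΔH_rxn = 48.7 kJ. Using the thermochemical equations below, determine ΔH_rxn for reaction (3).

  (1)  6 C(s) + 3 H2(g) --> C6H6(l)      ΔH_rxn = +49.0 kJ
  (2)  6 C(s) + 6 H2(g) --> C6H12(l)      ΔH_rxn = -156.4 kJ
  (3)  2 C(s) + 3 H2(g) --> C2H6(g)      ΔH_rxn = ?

(1) reversed (reverse to put C6H6(l) on the reactant side): -49.0 kJ
(2) as written (C6H12(l) already on the product side): -156.4 kJ
(3) reversed and × 3 (reverse to put C2H6(g) on the reactant side; scale by 3 for the 3 C2H6(g)): contributes −3·x
+48.7 = (-49.0) + (-156.4) − 3·x
x = (+48.7 − (-205.4)) / (-3) = -84.7 kJ

ΔH_rxn = -84.7 kJ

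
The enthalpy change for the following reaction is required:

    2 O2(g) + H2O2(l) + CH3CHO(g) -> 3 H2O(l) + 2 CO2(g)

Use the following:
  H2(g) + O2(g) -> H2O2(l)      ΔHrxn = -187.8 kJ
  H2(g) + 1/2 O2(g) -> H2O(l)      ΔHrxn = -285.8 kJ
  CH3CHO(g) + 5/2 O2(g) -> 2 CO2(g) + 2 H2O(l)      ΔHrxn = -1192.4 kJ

ΔHrxn = -1290.4 kJ

equation 1 reversed: +187.8 kJ
equation 2 as written: -285.8 kJ
equation 3 as written: -1192.4 kJ
Since enthalpy is a state function, ΔHrxn = (+187.8) + (-285.8) + (-1192.4) = -1290.4 kJ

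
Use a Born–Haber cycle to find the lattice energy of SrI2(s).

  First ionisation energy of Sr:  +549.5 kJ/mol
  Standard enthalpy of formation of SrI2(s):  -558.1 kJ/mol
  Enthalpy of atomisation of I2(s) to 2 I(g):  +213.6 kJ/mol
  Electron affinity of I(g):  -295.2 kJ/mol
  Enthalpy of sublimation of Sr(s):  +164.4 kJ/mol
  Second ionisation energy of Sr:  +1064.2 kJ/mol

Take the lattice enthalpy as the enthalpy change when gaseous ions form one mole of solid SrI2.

U = -1959.4 kJ/mol

ΔHf° = 1·ΔHsub + 1·(ΣIE) + 1·D(I2) + 2·EA + U
-558.1 = 1·(+164.4) + 1·(+1613.7) + 1·(+213.6) + 2·(-295.2) + U
U = -558.1 − (+1401.3) = -1959.4 kJ/mol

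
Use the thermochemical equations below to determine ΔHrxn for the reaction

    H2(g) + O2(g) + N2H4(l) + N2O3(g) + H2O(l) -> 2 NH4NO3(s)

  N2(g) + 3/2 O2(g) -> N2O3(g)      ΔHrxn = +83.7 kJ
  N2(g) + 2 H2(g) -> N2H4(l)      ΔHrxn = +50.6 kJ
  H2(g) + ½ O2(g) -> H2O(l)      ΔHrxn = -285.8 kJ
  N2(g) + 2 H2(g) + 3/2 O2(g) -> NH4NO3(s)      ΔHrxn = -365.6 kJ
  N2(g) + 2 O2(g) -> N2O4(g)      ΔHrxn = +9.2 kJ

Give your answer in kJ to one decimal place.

ΔHrxn = -579.7 kJ

equation 1 reversed: -83.7 kJ
equation 2 reversed: -50.6 kJ
equation 3 reversed: +285.8 kJ
equation 4 × 2: (2)·(-365.6) = -731.2 kJ
equation 5: not needed.
Combining the equations, ΔHrxn = (-1)·(+83.7) + (-1)·(+50.6) + (-1)·(-285.8) + (2)·(-365.6) = -579.7 kJ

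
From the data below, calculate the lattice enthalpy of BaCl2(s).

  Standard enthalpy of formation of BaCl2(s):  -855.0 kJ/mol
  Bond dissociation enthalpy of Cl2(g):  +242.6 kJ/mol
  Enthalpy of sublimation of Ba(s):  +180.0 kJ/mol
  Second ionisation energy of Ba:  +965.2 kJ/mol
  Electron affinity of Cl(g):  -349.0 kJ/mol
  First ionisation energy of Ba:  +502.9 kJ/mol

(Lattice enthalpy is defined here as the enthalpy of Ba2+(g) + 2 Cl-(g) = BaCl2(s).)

ΔHf° = 1·ΔHsub + 1·(ΣIE) + 1·D(Cl2) + 2·EA + U
-855.0 = 1·(+180.0) + 1·(+1468.1) + 1·(+242.6) + 2·(-349.0) + U
U = -855.0 − (+1192.7) = -2047.7 kJ/mol

U = -2047.7 kJ/mol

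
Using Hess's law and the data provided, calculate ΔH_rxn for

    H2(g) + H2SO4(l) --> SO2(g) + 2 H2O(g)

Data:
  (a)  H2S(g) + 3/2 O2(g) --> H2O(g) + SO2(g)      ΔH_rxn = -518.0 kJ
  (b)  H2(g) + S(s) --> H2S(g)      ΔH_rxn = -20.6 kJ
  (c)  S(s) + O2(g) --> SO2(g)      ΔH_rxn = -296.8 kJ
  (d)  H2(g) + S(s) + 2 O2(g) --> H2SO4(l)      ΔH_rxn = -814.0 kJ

(a) × 2: (2)·(-518.0) = -1036.0 kJ
(b) × 2: (2)·(-20.6) = -41.2 kJ
(c) reversed: +296.8 kJ
(d) reversed: +814.0 kJ
Since enthalpy is a state function, ΔH_rxn = (-1036.0) + (-41.2) + (+296.8) + (+814.0) = 33.6 kJ

ΔH_rxn = 33.6 kJ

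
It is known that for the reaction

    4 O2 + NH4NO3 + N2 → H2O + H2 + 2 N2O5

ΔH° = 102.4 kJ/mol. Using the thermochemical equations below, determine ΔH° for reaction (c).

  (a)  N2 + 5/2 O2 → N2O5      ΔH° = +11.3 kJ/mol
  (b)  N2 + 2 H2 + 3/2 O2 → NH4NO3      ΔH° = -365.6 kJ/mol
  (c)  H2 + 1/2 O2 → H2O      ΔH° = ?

(a) × 2: (2)·(+11.3) = +22.6 kJ/mol
(b) reversed: +365.6 kJ/mol
(c) as written: contributes x
+102.4 = (+22.6) + (+365.6) + x
x = (+102.4 − (+388.2)) / (1) = -285.8 kJ/mol

ΔH° = -285.8 kJ/mol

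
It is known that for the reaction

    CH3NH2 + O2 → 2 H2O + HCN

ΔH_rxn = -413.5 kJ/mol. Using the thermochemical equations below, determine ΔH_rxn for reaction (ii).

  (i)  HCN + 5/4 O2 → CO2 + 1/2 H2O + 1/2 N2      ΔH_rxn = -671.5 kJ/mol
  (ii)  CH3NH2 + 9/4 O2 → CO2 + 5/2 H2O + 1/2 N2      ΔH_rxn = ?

(i) reversed: +671.5 kJ/mol
(ii) as written: contributes x
-413.5 = (+671.5) + x
x = (-413.5 − (+671.5)) / (1) = -1085.0 kJ/mol

ΔH_rxn = -1085.0 kJ/mol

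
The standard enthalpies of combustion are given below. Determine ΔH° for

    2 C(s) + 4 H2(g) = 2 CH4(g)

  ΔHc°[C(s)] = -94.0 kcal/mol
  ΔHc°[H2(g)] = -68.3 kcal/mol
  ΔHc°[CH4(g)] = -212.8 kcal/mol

With combustion enthalpies, reactants minus products:
= [2·(-94.0) + 4·(-68.3)] − [2·(-212.8)]
= -35.6 kcal/mol

ΔH° = -35.6 kcal/mol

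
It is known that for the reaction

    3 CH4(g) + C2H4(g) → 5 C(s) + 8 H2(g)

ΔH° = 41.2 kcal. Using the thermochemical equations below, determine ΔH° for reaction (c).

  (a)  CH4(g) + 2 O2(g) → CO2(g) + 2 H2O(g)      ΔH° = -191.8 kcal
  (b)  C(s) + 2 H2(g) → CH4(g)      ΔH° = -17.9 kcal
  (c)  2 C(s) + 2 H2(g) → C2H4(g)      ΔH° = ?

ΔH° = 12.5 kcal

(a): not needed.
(b) reversed and × 3: (-3)·(-17.9) = +53.7 kcal
(c) reversed: contributes −x
+41.2 = (+53.7) − x
x = (+41.2 − (+53.7)) / (-1) = 12.5 kcal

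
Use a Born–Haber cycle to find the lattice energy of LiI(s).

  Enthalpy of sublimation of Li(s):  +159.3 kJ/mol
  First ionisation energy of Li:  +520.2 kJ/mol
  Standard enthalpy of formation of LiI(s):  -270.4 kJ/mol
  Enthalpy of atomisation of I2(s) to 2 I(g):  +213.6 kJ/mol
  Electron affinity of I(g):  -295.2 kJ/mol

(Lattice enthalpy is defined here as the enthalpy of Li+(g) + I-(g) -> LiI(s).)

ΔHf° = 1·ΔHsub + 1·(ΣIE) + 1/2·D(I2) + 1·EA + U
-270.4 = 1·(+159.3) + 1·(+520.2) + 1/2·(+213.6) + 1·(-295.2) + U
U = -270.4 − (+491.1) = -761.5 kJ/mol

U = -761.5 kJ/mol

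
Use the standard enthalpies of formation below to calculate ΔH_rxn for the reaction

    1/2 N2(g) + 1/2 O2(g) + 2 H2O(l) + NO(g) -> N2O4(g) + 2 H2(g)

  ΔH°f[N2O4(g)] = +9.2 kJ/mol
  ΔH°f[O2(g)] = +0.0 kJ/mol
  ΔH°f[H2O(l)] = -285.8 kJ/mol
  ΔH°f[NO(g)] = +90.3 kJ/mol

Products: 1·(+9.2) + 2·(+0.0) = +9.2
Reactants: 1/2·(+0.0) + 1/2·(+0.0) + 2·(-285.8) + 1·(+90.3) = -481.3
ΔH_rxn = (+9.2) − (-481.3) = 490.5 kJ/mol

ΔH_rxn = 490.5 kJ/mol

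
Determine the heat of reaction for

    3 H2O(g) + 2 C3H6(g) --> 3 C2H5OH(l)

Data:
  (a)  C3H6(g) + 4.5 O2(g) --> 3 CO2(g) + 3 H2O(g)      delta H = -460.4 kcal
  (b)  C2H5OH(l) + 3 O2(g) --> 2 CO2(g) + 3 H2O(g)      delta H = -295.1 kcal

delta H = -35.5 kcal

(a) × 2: (2)·(-460.4) = -920.8 kcal
(b) reversed and × 3: (-3)·(-295.1) = +885.3 kcal
delta H = (-920.8) + (+885.3) = -35.5 kcal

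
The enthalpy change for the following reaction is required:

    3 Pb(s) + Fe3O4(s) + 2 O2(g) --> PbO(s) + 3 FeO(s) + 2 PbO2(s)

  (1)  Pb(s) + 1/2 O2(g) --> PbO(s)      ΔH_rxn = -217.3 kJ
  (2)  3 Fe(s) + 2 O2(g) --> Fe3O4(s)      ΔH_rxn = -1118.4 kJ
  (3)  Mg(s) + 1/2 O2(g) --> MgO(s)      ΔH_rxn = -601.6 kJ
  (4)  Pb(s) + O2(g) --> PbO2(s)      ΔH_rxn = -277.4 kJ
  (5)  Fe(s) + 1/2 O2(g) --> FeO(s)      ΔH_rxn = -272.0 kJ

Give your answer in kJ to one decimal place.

ΔH_rxn = -469.7 kJ

(1) as written: -217.3 kJ
(2) reversed: +1118.4 kJ
(3): not needed.
(4) × 2: (2)·(-277.4) = -554.8 kJ
(5) × 3: (3)·(-272.0) = -816.0 kJ
Summing the manipulated equations, ΔH_rxn = (-217.3) + (+1118.4) + (-554.8) + (-816.0) = -469.7 kJ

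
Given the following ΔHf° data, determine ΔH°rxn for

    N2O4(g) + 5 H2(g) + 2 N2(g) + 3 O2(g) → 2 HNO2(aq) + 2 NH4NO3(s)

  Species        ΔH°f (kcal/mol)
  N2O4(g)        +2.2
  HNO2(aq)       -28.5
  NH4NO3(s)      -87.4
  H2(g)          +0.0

ΔH°rxn = -234.0 kcal/mol

Products: 2·(-28.5) + 2·(-87.4) = -231.8
Reactants: 1·(+2.2) + 5·(+0.0) + 2·(+0.0) + 3·(+0.0) = +2.2
ΔH°rxn = (-231.8) − (+2.2) = -234.0 kcal/mol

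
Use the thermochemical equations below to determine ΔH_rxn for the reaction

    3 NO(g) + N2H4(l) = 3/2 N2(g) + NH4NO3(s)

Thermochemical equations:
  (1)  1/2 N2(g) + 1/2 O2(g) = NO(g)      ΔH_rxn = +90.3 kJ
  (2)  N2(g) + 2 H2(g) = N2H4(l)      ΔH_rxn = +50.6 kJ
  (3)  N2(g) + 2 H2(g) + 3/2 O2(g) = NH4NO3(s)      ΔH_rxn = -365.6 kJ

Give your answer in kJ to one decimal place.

ΔH_rxn = -687.1 kJ

(1) reversed and × 3: (-3)·(+90.3) = -270.9 kJ
(2) reversed: -50.6 kJ
(3) as written: -365.6 kJ
By Hess's law, ΔH_rxn = (-270.9) + (-50.6) + (-365.6) = -687.1 kJ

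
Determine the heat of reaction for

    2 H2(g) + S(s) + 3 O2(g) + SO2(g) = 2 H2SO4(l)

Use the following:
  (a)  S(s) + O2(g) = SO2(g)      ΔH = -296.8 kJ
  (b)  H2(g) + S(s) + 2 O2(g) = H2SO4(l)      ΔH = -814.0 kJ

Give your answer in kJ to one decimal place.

ΔH = -1331.2 kJ

(a) reversed (reverse to put SO2(g) on the reactant side): +296.8 kJ
(b) × 2 (×2 to match 2 H2SO4(l) in the target): (2)·(-814.0) = -1628.0 kJ
By Hess's law, ΔH = (+296.8) + (-1628.0) = -1331.2 kJ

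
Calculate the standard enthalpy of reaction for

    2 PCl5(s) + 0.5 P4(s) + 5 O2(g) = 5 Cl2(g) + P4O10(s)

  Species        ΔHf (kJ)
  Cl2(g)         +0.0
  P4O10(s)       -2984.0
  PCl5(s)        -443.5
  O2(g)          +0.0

ΔH_rxn = -2097.0 kJ

Products: 5·(+0.0) + 1·(-2984.0) = -2984.0
Reactants: 2·(-443.5) + 1/2·(+0.0) + 5·(+0.0) = -887.0
ΔH_rxn = (-2984.0) − (-887.0) = -2097.0 kJ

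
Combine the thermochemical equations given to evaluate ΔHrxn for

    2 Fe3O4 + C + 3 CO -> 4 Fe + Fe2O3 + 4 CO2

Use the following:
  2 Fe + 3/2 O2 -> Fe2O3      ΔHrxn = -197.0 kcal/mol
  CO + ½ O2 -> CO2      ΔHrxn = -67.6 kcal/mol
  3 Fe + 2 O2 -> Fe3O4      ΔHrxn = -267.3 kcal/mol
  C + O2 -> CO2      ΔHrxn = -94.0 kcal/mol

equation 1 as written (Fe2O3 already on the product side): -197.0 kcal/mol
equation 2 × 3 (×3 to match 3 CO in the target): (3)·(-67.6) = -202.8 kcal/mol
equation 3 reversed and × 2 (reverse to put Fe3O4 on the reactant side; scale by 2 for the 2 Fe3O4): (-2)·(-267.3) = +534.6 kcal/mol
equation 4 as written (C already on the reactant side): -94.0 kcal/mol
ΔHrxn = (-197.0) + (-202.8) + (+534.6) + (-94.0) = 40.8 kcal/mol

ΔHrxn = 40.8 kcal/mol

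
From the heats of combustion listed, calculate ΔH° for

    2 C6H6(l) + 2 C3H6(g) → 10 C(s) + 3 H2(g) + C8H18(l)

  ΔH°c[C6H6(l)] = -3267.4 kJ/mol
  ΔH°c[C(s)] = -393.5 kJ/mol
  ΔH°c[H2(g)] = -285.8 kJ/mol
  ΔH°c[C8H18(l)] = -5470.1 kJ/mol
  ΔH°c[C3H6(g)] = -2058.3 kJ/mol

ΔH° = -388.9 kJ/mol

With combustion enthalpies, reactants minus products:
= [2·(-3267.4) + 2·(-2058.3)] − [10·(-393.5) + 3·(-285.8) + 1·(-5470.1)]
= -388.9 kJ/mol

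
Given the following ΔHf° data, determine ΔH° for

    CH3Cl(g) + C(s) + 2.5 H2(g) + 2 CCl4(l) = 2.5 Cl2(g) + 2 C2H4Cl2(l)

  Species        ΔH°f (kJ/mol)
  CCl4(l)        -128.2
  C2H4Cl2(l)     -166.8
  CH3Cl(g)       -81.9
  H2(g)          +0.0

ΔH° = 4.7 kJ/mol

Products: 5/2·(+0.0) + 2·(-166.8) = -333.6
Reactants: 1·(-81.9) + 1·(+0.0) + 5/2·(+0.0) + 2·(-128.2) = -338.3
ΔH° = (-333.6) − (-338.3) = 4.7 kJ/mol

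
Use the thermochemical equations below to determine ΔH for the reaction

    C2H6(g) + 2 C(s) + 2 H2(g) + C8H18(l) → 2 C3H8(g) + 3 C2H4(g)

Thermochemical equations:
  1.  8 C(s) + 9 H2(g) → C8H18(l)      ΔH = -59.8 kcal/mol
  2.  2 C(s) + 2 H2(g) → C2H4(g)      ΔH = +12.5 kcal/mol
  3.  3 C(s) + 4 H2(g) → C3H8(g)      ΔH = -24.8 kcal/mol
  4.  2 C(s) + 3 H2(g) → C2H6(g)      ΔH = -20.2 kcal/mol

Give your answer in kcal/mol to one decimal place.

ΔH = 67.9 kcal/mol

eq. 1 reversed: +59.8 kcal/mol
eq. 2 × 3: (3)·(+12.5) = +37.5 kcal/mol
eq. 3 × 2: (2)·(-24.8) = -49.6 kcal/mol
eq. 4 reversed: +20.2 kcal/mol
ΔH = (+59.8) + (+37.5) + (-49.6) + (+20.2) = 67.9 kcal/mol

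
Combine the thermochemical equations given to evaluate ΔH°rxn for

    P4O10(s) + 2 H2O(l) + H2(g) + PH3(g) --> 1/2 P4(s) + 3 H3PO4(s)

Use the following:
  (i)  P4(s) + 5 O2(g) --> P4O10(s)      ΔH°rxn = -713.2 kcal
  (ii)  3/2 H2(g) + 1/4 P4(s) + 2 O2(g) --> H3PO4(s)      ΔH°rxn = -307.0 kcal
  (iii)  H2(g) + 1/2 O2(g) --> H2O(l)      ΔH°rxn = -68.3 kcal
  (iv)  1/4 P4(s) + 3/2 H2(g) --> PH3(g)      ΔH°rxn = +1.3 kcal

ΔH°rxn = -72.5 kcal

(i) reversed: +713.2 kcal
(ii) × 3: (3)·(-307.0) = -921.0 kcal
(iii) reversed and × 2: (-2)·(-68.3) = +136.6 kcal
(iv) reversed: -1.3 kcal
ΔH°rxn = (+713.2) + (-921.0) + (+136.6) + (-1.3) = -72.5 kcal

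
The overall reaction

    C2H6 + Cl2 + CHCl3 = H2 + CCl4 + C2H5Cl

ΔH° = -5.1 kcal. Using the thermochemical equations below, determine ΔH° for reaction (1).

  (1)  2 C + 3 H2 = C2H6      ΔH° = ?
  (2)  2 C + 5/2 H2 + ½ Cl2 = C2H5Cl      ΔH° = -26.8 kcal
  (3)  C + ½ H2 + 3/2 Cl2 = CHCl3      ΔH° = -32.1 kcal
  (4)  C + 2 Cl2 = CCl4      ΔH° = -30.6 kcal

ΔH° = -20.2 kcal

(1) reversed: contributes −x
(2) as written: -26.8 kcal
(3) reversed: +32.1 kcal
(4) as written: -30.6 kcal
-5.1 = (-26.8) + (+32.1) + (-30.6) − x
x = (-5.1 − (-25.3)) / (-1) = -20.2 kcal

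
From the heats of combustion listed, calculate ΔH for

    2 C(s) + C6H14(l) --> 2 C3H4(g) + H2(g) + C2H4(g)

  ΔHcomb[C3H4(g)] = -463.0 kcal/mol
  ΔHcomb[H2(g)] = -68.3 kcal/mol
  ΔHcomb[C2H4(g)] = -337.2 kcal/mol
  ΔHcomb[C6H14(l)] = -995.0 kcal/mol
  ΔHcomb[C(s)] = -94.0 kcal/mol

ΔH = 148.5 kcal/mol

With combustion enthalpies, reactants minus products:
= [2·(-94.0) + 1·(-995.0)] − [2·(-463.0) + 1·(-68.3) + 1·(-337.2)]
= 148.5 kcal/mol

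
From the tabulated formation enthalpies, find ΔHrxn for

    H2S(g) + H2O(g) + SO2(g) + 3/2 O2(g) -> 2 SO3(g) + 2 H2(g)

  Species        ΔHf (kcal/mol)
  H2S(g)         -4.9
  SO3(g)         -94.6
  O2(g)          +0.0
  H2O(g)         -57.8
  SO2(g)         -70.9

Products: 2·(-94.6) + 2·(+0.0) = -189.2
Reactants: 1·(-4.9) + 1·(-57.8) + 1·(-70.9) + 3/2·(+0.0) = -133.6
ΔHrxn = (-189.2) − (-133.6) = -55.6 kcal/mol

ΔHrxn = -55.6 kcal/mol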